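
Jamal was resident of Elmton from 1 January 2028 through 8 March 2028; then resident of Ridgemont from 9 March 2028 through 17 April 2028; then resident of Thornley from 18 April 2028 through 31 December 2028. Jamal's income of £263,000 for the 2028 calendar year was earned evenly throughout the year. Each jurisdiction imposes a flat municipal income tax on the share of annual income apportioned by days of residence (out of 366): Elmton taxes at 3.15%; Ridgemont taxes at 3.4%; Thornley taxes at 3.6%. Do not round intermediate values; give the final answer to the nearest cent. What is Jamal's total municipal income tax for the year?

Elmton, 1 January – 8 March 2028: 68 days → £263,000 × 3.15% × 68/366 = £1,539.1967
Ridgemont, 9 March – 17 April 2028: 40 days → £263,000 × 3.4% × 40/366 = £977.2678
Thornley, 18 April – 31 December 2028: 258 days → £263,000 × 3.6% × 258/366 = £6,674.1639
Total = £9,190.6284

£9,190.63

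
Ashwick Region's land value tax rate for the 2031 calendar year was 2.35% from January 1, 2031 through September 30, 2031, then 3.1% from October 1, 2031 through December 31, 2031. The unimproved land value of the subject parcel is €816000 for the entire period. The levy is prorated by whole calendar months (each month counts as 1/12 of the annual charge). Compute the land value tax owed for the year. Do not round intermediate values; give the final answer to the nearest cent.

€20706.00

January 1 – September 30, 2031: 9 months at 2.35% → €816000 × 2.35% × 9/12 = €14382.0000
October 1 – December 31, 2031: 3 months at 3.1% → €816000 × 3.1% × 3/12 = €6324.0000
Total = €20706.0000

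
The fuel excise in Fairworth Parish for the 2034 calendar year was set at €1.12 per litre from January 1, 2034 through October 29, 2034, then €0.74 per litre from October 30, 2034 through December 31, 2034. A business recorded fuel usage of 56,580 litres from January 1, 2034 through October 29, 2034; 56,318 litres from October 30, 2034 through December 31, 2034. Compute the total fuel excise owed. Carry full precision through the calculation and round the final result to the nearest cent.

January 1 – October 29, 2034: 56,580 litres at €1.12/litre → €63,369.60
October 30 – December 31, 2034: 56,318 litres at €0.74/litre → €41,675.32

€105,044.92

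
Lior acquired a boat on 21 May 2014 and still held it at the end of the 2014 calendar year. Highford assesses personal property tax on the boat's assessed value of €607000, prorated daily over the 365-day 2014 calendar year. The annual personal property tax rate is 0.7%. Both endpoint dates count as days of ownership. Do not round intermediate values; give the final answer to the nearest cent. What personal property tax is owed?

Days held (21 May – 31 December 2014): 225 out of 365
Tax = €607000 × 0.7% × 225/365 = €2619.2466

€2619.25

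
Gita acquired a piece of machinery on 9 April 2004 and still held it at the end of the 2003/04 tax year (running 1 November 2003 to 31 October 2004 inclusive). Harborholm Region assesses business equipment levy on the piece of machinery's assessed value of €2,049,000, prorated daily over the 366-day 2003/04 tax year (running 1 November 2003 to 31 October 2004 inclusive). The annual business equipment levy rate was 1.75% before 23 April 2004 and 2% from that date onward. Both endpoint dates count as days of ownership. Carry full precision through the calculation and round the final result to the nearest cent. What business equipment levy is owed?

9 April – 22 April 2004: 14 days at 1.75% → €2,049,000 × 1.75% × 14/366 = €1,371.5984
23 April – 31 October 2004: 192 days at 2% → €2,049,000 × 2% × 192/366 = €21,497.7049
Total = €22,869.3033

€22,869.30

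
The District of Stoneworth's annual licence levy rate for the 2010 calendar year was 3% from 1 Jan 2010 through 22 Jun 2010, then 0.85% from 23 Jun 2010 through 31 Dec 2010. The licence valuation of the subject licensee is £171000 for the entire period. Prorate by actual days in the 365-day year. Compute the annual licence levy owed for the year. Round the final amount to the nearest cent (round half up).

1 Jan – 22 Jun 2010: 173 days at 3% → £171000 × 3% × 173/365 = £2431.4795
23 Jun – 31 Dec 2010: 192 days at 0.85% → £171000 × 0.85% × 192/365 = £764.5808
Total = £3196.0603

£3196.06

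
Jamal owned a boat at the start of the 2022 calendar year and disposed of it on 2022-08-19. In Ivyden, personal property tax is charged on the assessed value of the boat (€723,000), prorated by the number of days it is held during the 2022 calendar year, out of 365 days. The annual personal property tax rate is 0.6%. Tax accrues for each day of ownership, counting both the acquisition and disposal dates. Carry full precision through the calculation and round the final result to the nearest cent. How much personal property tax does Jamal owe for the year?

€2,745.42

Days held (2022-01-01 to 2022-08-19): 231 out of 365
Tax = €723,000 × 0.6% × 231/365 = €2,745.4192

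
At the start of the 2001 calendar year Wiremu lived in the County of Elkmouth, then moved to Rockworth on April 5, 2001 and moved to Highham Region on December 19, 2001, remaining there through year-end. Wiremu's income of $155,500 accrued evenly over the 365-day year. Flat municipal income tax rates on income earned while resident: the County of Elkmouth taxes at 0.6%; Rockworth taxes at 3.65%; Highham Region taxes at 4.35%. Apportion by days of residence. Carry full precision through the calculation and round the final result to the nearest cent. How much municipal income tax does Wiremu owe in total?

The County of Elkmouth, January 1 – April 4, 2001: 94 days → $155,500 × 0.6% × 94/365 = $240.2795
Rockworth, April 5 – December 18, 2001: 258 days → $155,500 × 3.65% × 258/365 = $4,011.9000
Highham Region, December 19 – December 31, 2001: 13 days → $155,500 × 4.35% × 13/365 = $240.9185
Total = $4,493.0979

$4,493.10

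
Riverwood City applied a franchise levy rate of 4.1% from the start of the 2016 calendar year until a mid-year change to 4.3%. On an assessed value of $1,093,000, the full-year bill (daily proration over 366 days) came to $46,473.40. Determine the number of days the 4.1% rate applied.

88 days

Let d = days at the first rate; then 366 − d days at the second rate.
$1,093,000 × [4.1%·d + 4.3%·(366−d)] / 366 = $46,473.40
Solving gives d = 88, so the new rate took effect on March 29, 2016.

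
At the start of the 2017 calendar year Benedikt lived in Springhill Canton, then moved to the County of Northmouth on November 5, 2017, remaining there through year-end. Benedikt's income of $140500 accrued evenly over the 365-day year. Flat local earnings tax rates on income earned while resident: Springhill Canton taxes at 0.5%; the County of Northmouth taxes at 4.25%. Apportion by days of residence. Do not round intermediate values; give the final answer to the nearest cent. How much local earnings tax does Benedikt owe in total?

$1525.29

Springhill Canton, January 1 – November 4, 2017: 308 days → $140500 × 0.5% × 308/365 = $592.7945
The County of Northmouth, November 5 – December 31, 2017: 57 days → $140500 × 4.25% × 57/365 = $932.4966
Total = $1525.2911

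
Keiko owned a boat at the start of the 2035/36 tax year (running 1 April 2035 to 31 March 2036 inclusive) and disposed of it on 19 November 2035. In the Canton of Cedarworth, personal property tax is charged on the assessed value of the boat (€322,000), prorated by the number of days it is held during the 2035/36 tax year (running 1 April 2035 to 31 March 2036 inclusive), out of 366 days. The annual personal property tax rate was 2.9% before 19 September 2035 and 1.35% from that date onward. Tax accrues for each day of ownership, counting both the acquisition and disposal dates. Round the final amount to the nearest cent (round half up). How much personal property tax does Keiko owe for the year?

€5,099.21

1 April – 18 September 2035: 171 days at 2.9% → €322,000 × 2.9% × 171/366 = €4,362.8361
19 September – 19 November 2035: 62 days at 1.35% → €322,000 × 1.35% × 62/366 = €736.3770
Total = €5,099.2131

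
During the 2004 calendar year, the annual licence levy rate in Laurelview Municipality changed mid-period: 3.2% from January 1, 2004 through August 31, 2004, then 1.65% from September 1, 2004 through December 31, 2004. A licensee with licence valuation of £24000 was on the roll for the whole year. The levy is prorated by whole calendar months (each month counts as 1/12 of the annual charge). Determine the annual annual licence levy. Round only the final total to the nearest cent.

£644.00

January 1 – August 31, 2004: 8 months at 3.2% → £24000 × 3.2% × 8/12 = £512.0000
September 1 – December 31, 2004: 4 months at 1.65% → £24000 × 1.65% × 4/12 = £132.0000
Total = £644.0000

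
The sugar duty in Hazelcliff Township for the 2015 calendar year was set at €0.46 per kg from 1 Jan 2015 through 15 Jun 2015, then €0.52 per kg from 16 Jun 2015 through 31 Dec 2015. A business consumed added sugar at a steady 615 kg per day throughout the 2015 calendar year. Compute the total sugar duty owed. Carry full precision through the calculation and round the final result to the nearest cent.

€110,601.60

1 Jan – 15 Jun 2015: 166 days × 615 kg/day = 102,090 kg at €0.46/kg → €46,961.40
16 Jun – 31 Dec 2015: 199 days × 615 kg/day = 122,385 kg at €0.52/kg → €63,640.20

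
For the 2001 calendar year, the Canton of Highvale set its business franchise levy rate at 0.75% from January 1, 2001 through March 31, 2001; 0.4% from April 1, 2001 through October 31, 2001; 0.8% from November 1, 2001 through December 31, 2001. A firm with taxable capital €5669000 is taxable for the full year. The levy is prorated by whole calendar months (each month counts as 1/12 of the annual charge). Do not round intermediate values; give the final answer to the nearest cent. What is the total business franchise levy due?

January 1 – March 31, 2001: 3 months at 0.75% → €5669000 × 0.75% × 3/12 = €10629.3750
April 1 – October 31, 2001: 7 months at 0.4% → €5669000 × 0.4% × 7/12 = €13227.6667
November 1 – December 31, 2001: 2 months at 0.8% → €5669000 × 0.8% × 2/12 = €7558.6667
Total = €31415.7083

€31415.71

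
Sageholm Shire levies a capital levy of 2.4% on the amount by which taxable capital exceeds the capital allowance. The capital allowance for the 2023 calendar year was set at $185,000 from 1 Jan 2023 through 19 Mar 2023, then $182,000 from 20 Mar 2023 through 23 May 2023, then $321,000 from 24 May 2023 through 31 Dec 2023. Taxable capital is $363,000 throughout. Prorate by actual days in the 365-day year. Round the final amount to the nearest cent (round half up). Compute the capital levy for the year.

1 Jan – 19 Mar 2023: 78 days, exemption $185,000 → ($363,000 − $185,000) × 2.4% × 78/365 = $912.9205
20 Mar – 23 May 2023: 65 days, exemption $182,000 → ($363,000 − $182,000) × 2.4% × 65/365 = $773.5890
24 May – 31 Dec 2023: 222 days, exemption $321,000 → ($363,000 − $321,000) × 2.4% × 222/365 = $613.0849
Total = $2,299.5945

$2,299.59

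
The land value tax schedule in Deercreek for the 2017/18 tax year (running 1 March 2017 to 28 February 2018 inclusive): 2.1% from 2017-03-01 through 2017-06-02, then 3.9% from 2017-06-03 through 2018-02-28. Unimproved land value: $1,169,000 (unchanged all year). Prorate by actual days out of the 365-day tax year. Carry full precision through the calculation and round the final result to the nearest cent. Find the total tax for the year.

2017-03-01 to 2017-06-02: 94 days at 2.1% → $1,169,000 × 2.1% × 94/365 = $6,322.2082
2017-06-03 to 2018-02-28: 271 days at 3.9% → $1,169,000 × 3.9% × 271/365 = $33,849.7562
Total = $40,171.9644

$40,171.96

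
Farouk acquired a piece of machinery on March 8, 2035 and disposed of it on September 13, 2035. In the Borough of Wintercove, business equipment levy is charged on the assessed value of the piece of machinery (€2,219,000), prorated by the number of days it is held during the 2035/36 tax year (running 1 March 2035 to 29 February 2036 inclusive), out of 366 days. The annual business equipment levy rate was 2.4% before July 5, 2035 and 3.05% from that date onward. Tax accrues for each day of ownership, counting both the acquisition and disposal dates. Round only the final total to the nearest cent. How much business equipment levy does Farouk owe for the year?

March 8 – July 4, 2035: 119 days at 2.4% → €2,219,000 × 2.4% × 119/366 = €17,315.4754
July 5 – September 13, 2035: 71 days at 3.05% → €2,219,000 × 3.05% × 71/366 = €13,129.0833
Total = €30,444.5587

€30,444.56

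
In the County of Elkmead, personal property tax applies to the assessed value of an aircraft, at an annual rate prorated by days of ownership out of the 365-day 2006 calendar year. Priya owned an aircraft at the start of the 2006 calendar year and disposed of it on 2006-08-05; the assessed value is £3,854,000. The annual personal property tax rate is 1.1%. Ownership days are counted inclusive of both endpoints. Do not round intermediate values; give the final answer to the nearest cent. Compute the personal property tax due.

£25,204.10

Days held (2006-01-01 to 2006-08-05): 217 out of 365
Tax = £3,854,000 × 1.1% × 217/365 = £25,204.1041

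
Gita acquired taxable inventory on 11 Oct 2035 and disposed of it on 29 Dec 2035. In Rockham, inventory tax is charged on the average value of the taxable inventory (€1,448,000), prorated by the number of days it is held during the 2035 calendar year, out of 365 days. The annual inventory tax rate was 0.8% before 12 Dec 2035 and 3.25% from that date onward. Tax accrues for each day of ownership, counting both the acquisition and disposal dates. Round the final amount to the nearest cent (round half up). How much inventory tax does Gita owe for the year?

11 Oct – 11 Dec 2035: 62 days at 0.8% → €1,448,000 × 0.8% × 62/365 = €1,967.6932
12 Dec – 29 Dec 2035: 18 days at 3.25% → €1,448,000 × 3.25% × 18/365 = €2,320.7671
Total = €4,288.4603

€4,288.46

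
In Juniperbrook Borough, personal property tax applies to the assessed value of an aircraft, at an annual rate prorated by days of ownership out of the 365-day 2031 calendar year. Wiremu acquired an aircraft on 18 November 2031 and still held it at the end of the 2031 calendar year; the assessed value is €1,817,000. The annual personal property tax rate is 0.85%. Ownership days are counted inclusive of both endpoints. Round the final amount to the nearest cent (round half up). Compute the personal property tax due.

€1,861.80

Days held (18 November – 31 December 2031): 44 out of 365
Tax = €1,817,000 × 0.85% × 44/365 = €1,861.8027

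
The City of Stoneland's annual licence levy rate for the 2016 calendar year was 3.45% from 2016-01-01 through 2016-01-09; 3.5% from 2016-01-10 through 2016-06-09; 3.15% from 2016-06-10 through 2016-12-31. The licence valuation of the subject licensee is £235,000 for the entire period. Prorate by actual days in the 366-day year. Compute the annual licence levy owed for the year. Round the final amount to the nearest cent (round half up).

2016-01-01 to 2016-01-09: 9 days at 3.45% → £235,000 × 3.45% × 9/366 = £199.3648
2016-01-10 to 2016-06-09: 152 days at 3.5% → £235,000 × 3.5% × 152/366 = £3,415.8470
2016-06-10 to 2016-12-31: 205 days at 3.15% → £235,000 × 3.15% × 205/366 = £4,146.2090
Total = £7,761.4208

£7,761.42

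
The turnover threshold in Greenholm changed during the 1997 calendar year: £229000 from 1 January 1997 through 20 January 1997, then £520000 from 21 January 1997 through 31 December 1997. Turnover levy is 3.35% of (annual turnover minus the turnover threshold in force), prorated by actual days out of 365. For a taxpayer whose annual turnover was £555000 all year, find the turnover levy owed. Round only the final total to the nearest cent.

1 January – 20 January 1997: 20 days, exemption £229000 → (£555000 − £229000) × 3.35% × 20/365 = £598.4110
21 January – 31 December 1997: 345 days, exemption £520000 → (£555000 − £520000) × 3.35% × 345/365 = £1108.2534
Total = £1706.6644

£1706.66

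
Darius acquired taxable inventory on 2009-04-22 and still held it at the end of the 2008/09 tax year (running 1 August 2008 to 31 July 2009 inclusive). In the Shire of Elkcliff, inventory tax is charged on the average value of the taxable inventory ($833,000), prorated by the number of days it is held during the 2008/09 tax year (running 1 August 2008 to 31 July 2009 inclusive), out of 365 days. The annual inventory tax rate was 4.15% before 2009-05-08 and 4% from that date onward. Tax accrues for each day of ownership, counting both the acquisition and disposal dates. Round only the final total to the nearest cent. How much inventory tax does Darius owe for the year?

$9,274.83

2009-04-22 to 2009-05-07: 16 days at 4.15% → $833,000 × 4.15% × 16/365 = $1,515.3753
2009-05-08 to 2009-07-31: 85 days at 4% → $833,000 × 4% × 85/365 = $7,759.4521
Total = $9,274.8274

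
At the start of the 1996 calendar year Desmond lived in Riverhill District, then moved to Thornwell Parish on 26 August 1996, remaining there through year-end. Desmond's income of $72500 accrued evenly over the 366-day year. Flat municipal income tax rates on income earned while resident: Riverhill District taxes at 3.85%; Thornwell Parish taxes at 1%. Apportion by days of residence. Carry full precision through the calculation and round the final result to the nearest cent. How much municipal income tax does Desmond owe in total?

$2068.63

Riverhill District, 1 January – 25 August 1996: 238 days → $72500 × 3.85% × 238/366 = $1815.0751
Thornwell Parish, 26 August – 31 December 1996: 128 days → $72500 × 1% × 128/366 = $253.5519
Total = $2068.6270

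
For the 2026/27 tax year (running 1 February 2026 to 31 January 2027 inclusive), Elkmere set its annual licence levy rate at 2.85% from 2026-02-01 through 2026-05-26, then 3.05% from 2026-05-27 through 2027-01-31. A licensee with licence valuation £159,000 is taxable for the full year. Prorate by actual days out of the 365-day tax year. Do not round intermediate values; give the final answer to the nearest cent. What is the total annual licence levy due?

£4,749.31

2026-02-01 to 2026-05-26: 115 days at 2.85% → £159,000 × 2.85% × 115/365 = £1,427.7329
2026-05-27 to 2027-01-31: 250 days at 3.05% → £159,000 × 3.05% × 250/365 = £3,321.5753
Total = £4,749.3082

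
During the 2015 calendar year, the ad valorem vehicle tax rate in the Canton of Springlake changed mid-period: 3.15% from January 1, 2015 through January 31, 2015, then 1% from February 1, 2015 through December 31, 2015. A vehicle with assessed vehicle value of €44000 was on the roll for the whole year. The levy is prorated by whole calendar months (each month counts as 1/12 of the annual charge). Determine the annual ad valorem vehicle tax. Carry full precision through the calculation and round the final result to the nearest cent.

€518.83

January 1 – January 31, 2015: 1 month at 3.15% → €44000 × 3.15% × 1/12 = €115.5000
February 1 – December 31, 2015: 11 months at 1% → €44000 × 1% × 11/12 = €403.3333
Total = €518.8333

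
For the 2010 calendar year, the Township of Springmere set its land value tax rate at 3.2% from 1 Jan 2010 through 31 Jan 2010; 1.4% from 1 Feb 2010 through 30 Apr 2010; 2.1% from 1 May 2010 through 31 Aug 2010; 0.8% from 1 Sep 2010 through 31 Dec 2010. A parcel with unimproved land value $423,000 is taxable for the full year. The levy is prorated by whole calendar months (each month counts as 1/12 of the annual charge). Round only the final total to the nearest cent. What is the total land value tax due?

1 Jan – 31 Jan 2010: 1 month at 3.2% → $423,000 × 3.2% × 1/12 = $1,128.0000
1 Feb – 30 Apr 2010: 3 months at 1.4% → $423,000 × 1.4% × 3/12 = $1,480.5000
1 May – 31 Aug 2010: 4 months at 2.1% → $423,000 × 2.1% × 4/12 = $2,961.0000
1 Sep – 31 Dec 2010: 4 months at 0.8% → $423,000 × 0.8% × 4/12 = $1,128.0000
Total = $6,697.5000

$6,697.50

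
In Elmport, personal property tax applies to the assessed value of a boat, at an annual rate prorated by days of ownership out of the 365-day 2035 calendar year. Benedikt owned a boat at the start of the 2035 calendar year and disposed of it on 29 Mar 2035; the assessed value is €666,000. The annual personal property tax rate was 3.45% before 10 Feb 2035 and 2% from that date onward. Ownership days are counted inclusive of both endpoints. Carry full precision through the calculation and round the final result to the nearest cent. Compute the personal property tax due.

€4,269.70

1 Jan – 9 Feb 2035: 40 days at 3.45% → €666,000 × 3.45% × 40/365 = €2,518.0274
10 Feb – 29 Mar 2035: 48 days at 2% → €666,000 × 2% × 48/365 = €1,751.6712
Total = €4,269.6986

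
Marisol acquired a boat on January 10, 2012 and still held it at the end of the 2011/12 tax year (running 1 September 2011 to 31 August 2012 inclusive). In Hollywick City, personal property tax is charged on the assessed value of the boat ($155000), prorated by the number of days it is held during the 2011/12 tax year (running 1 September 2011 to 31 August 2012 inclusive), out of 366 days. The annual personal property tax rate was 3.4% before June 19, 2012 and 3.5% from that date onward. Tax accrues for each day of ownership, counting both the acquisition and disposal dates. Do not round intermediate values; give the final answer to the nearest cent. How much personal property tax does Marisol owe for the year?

January 10 – June 18, 2012: 161 days at 3.4% → $155000 × 3.4% × 161/366 = $2318.2240
June 19 – August 31, 2012: 74 days at 3.5% → $155000 × 3.5% × 74/366 = $1096.8579
Total = $3415.0820

$3415.08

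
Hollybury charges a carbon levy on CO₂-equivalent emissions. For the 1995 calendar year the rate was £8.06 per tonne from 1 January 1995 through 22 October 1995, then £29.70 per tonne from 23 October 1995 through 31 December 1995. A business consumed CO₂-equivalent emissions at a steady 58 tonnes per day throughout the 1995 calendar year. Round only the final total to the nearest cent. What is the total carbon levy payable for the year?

£258,488.60

1 January – 22 October 1995: 295 days × 58 tonnes/day = 17,110 tonnes at £8.06/tonne → £137,906.60
23 October – 31 December 1995: 70 days × 58 tonnes/day = 4,060 tonnes at £29.70/tonne → £120,582.00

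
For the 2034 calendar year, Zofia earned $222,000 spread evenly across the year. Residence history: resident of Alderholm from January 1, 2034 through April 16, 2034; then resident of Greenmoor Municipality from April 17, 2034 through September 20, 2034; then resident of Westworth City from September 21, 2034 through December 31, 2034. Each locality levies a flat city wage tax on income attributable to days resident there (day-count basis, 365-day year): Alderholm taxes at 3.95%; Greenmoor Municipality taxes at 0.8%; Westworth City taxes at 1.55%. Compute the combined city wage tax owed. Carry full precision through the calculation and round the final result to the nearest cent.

$4,272.13

Alderholm, January 1 – April 16, 2034: 106 days → $222,000 × 3.95% × 106/365 = $2,546.6137
Greenmoor Municipality, April 17 – September 20, 2034: 157 days → $222,000 × 0.8% × 157/365 = $763.9233
Westworth City, September 21 – December 31, 2034: 102 days → $222,000 × 1.55% × 102/365 = $961.5945
Total = $4,272.1315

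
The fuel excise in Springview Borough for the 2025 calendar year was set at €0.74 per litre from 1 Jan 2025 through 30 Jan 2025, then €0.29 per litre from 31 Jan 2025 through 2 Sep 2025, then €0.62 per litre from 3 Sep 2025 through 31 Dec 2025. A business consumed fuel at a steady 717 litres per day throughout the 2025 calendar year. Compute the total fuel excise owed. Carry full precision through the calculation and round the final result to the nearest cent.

1 Jan – 30 Jan 2025: 30 days × 717 litres/day = 21,510 litres at €0.74/litre → €15917.40
31 Jan – 2 Sep 2025: 215 days × 717 litres/day = 154,155 litres at €0.29/litre → €44704.95
3 Sep – 31 Dec 2025: 120 days × 717 litres/day = 86,040 litres at €0.62/litre → €53344.80

€113967.15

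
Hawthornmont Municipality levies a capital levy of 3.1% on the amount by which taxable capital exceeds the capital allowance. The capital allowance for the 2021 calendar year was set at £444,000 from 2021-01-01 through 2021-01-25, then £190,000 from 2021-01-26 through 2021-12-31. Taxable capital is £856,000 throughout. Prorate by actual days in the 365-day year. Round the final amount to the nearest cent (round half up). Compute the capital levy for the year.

2021-01-01 to 2021-01-25: 25 days, exemption £444,000 → (£856,000 − £444,000) × 3.1% × 25/365 = £874.7945
2021-01-26 to 2021-12-31: 340 days, exemption £190,000 → (£856,000 − £190,000) × 3.1% × 340/365 = £19,231.8904
Total = £20,106.6849

£20,106.68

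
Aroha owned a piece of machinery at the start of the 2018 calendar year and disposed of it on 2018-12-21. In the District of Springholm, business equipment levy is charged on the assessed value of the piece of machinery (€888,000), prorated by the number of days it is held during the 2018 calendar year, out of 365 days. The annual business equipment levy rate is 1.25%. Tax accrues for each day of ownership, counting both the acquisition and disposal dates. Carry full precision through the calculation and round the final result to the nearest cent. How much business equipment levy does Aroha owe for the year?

€10,795.89

Days held (2018-01-01 to 2018-12-21): 355 out of 365
Tax = €888,000 × 1.25% × 355/365 = €10,795.8904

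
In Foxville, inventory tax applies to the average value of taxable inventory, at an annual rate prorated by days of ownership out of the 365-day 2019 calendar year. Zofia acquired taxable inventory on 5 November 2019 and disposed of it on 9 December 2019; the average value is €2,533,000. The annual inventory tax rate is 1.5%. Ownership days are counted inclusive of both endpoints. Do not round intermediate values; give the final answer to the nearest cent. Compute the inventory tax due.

€3,643.36

Days held (5 November – 9 December 2019): 35 out of 365
Tax = €2,533,000 × 1.5% × 35/365 = €3,643.3562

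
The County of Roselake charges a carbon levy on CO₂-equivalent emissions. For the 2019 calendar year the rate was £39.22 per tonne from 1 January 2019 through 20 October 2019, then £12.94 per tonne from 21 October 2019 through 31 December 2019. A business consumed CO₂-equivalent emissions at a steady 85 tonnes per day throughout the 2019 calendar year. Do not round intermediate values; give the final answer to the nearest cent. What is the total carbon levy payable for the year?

£1,055,966.90

1 January – 20 October 2019: 293 days × 85 tonnes/day = 24,905 tonnes at £39.22/tonne → £976,774.10
21 October – 31 December 2019: 72 days × 85 tonnes/day = 6,120 tonnes at £12.94/tonne → £79,192.80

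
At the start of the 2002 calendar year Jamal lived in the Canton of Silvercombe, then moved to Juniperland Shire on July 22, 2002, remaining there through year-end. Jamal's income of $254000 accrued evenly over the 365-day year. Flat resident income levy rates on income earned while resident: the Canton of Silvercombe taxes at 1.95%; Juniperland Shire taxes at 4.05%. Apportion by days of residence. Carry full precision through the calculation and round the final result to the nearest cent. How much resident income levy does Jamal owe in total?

The Canton of Silvercombe, January 1 – July 21, 2002: 202 days → $254000 × 1.95% × 202/365 = $2741.1123
Juniperland Shire, July 22 – December 31, 2002: 163 days → $254000 × 4.05% × 163/365 = $4593.9205
Total = $7335.0329

$7335.03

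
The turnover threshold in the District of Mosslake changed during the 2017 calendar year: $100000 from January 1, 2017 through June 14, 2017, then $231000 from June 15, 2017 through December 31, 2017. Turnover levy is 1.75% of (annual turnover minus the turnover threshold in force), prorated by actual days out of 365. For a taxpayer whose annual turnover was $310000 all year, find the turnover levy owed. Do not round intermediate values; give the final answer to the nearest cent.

January 1 – June 14, 2017: 165 days, exemption $100000 → ($310000 − $100000) × 1.75% × 165/365 = $1661.3014
June 15 – December 31, 2017: 200 days, exemption $231000 → ($310000 − $231000) × 1.75% × 200/365 = $757.5342
Total = $2418.8356

$2418.84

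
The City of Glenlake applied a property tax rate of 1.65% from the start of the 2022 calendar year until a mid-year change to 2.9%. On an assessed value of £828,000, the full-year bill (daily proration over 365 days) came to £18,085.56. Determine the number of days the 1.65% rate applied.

Let d = days at the first rate; then 365 − d days at the second rate.
£828,000 × [1.65%·d + 2.9%·(365−d)] / 365 = £18,085.56
Solving gives d = 209, so the new rate took effect on 29 Jul 2022.

209 days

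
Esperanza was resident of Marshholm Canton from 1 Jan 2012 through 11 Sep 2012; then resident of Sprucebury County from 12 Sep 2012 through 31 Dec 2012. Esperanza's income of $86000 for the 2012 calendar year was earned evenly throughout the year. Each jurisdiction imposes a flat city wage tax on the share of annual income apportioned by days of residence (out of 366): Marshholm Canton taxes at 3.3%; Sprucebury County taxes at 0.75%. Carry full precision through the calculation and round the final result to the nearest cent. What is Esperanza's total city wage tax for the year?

$2172.91

Marshholm Canton, 1 Jan – 11 Sep 2012: 255 days → $86000 × 3.3% × 255/366 = $1977.2951
Sprucebury County, 12 Sep – 31 Dec 2012: 111 days → $86000 × 0.75% × 111/366 = $195.6148
Total = $2172.9098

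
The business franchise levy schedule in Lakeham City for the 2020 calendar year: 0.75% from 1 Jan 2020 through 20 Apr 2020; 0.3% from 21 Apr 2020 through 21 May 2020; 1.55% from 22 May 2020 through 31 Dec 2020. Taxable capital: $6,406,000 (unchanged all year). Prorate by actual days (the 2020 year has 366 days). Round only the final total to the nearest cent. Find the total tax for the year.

1 Jan – 20 Apr 2020: 111 days at 0.75% → $6,406,000 × 0.75% × 111/366 = $14,571.0246
21 Apr – 21 May 2020: 31 days at 0.3% → $6,406,000 × 0.3% × 31/366 = $1,627.7541
22 May – 31 Dec 2020: 224 days at 1.55% → $6,406,000 × 1.55% × 224/366 = $60,769.4863
Total = $76,968.2650

$76,968.27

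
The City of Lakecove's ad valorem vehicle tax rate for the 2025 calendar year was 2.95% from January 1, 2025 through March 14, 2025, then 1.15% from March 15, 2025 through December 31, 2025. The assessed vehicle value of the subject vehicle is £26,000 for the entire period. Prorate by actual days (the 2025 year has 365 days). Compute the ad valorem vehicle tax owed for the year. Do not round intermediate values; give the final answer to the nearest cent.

January 1 – March 14, 2025: 73 days at 2.95% → £26,000 × 2.95% × 73/365 = £153.4000
March 15 – December 31, 2025: 292 days at 1.15% → £26,000 × 1.15% × 292/365 = £239.2000
Total = £392.6000

£392.60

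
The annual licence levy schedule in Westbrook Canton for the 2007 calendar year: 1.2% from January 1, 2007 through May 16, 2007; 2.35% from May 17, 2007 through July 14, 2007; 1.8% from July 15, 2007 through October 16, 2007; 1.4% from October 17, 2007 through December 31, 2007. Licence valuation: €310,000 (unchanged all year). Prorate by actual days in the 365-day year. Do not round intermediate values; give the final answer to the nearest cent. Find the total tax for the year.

January 1 – May 16, 2007: 136 days at 1.2% → €310,000 × 1.2% × 136/365 = €1,386.0822
May 17 – July 14, 2007: 59 days at 2.35% → €310,000 × 2.35% × 59/365 = €1,177.5753
July 15 – October 16, 2007: 94 days at 1.8% → €310,000 × 1.8% × 94/365 = €1,437.0411
October 17 – December 31, 2007: 76 days at 1.4% → €310,000 × 1.4% × 76/365 = €903.6712
Total = €4,904.3699

€4,904.37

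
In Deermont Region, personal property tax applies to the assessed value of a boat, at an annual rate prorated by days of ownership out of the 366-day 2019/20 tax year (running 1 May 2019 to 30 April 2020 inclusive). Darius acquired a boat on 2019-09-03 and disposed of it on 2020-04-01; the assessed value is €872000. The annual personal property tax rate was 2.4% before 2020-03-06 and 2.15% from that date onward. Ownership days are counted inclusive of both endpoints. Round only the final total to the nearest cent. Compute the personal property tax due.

€11961.41

2019-09-03 to 2020-03-05: 185 days at 2.4% → €872000 × 2.4% × 185/366 = €10578.3607
2020-03-06 to 2020-04-01: 27 days at 2.15% → €872000 × 2.15% × 27/366 = €1383.0492
Total = €11961.4098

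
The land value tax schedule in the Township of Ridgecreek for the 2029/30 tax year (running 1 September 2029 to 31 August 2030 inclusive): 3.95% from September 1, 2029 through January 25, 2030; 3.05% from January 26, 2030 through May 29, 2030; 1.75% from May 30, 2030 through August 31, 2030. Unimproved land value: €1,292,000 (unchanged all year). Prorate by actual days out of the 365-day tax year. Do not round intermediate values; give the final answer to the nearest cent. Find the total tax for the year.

September 1, 2029 – January 25, 2030: 147 days at 3.95% → €1,292,000 × 3.95% × 147/365 = €20,553.4192
January 26 – May 29, 2030: 124 days at 3.05% → €1,292,000 × 3.05% × 124/365 = €13,387.2438
May 30 – August 31, 2030: 94 days at 1.75% → €1,292,000 × 1.75% × 94/365 = €5,822.8493
Total = €39,763.5123

€39,763.51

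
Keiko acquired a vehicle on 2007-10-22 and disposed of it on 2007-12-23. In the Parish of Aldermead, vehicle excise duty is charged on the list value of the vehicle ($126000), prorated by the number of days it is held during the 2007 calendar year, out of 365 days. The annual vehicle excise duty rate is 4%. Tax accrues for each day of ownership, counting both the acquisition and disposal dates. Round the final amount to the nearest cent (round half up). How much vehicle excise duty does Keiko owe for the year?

Days held (2007-10-22 to 2007-12-23): 63 out of 365
Tax = $126000 × 4% × 63/365 = $869.9178

$869.92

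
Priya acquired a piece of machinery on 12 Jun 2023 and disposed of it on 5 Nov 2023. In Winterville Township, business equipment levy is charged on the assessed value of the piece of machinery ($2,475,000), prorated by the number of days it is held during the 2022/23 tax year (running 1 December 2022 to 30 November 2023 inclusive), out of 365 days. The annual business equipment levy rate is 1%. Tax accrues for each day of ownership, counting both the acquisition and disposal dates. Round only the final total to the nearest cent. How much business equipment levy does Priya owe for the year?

Days held (12 Jun – 5 Nov 2023): 147 out of 365
Tax = $2,475,000 × 1% × 147/365 = $9,967.8082

$9,967.81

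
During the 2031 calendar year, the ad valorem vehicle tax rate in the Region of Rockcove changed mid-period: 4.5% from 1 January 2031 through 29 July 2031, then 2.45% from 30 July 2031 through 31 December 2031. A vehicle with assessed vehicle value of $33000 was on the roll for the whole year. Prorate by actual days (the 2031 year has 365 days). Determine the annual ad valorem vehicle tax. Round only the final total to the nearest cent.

1 January – 29 July 2031: 210 days at 4.5% → $33000 × 4.5% × 210/365 = $854.3836
30 July – 31 December 2031: 155 days at 2.45% → $33000 × 2.45% × 155/365 = $343.3356
Total = $1197.7192

$1197.72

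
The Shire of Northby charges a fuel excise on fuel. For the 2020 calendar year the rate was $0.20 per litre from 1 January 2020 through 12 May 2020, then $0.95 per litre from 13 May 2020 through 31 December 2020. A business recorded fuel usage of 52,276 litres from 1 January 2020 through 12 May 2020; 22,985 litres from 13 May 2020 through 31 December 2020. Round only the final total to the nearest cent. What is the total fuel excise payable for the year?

$32,290.95

1 January – 12 May 2020: 52,276 litres at $0.20/litre → $10,455.20
13 May – 31 December 2020: 22,985 litres at $0.95/litre → $21,835.75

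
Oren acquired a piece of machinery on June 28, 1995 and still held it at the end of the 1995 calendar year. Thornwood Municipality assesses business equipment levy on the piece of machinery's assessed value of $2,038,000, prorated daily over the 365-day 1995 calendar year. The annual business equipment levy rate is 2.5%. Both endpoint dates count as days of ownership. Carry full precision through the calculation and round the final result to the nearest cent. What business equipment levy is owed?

Days held (June 28 – December 31, 1995): 187 out of 365
Tax = $2,038,000 × 2.5% × 187/365 = $26,103.1507

$26,103.15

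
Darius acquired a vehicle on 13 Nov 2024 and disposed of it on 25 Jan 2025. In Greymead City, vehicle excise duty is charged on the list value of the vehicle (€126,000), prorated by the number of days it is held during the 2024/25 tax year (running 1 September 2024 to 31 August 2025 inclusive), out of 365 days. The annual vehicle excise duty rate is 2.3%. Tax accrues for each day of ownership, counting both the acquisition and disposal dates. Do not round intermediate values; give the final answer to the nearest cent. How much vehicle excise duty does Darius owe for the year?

Days held (13 Nov 2024 – 25 Jan 2025): 74 out of 365
Tax = €126,000 × 2.3% × 74/365 = €587.5397

€587.54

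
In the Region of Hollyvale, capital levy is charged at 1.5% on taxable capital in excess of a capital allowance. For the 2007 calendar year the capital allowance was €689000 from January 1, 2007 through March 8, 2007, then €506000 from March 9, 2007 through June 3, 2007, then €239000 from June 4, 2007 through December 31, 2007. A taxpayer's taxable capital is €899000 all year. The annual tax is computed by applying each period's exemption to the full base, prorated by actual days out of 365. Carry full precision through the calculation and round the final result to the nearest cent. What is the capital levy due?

€7706.34

January 1 – March 8, 2007: 67 days, exemption €689000 → (€899000 − €689000) × 1.5% × 67/365 = €578.2192
March 9 – June 3, 2007: 87 days, exemption €506000 → (€899000 − €506000) × 1.5% × 87/365 = €1405.1096
June 4 – December 31, 2007: 211 days, exemption €239000 → (€899000 − €239000) × 1.5% × 211/365 = €5723.0137
Total = €7706.3425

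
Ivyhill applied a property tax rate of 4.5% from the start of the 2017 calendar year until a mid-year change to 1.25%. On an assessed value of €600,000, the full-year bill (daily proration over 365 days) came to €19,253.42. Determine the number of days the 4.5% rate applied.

Let d = days at the first rate; then 365 − d days at the second rate.
€600,000 × [4.5%·d + 1.25%·(365−d)] / 365 = €19,253.42
Solving gives d = 220, so the new rate took effect on 9 Aug 2017.

220 days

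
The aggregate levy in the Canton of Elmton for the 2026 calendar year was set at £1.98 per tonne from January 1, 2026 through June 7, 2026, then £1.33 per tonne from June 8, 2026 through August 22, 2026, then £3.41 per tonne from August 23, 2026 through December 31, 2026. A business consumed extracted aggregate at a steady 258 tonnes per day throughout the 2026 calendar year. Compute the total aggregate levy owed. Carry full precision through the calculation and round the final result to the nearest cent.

January 1 – June 7, 2026: 158 days × 258 tonnes/day = 40,764 tonnes at £1.98/tonne → £80,712.72
June 8 – August 22, 2026: 76 days × 258 tonnes/day = 19,608 tonnes at £1.33/tonne → £26,078.64
August 23 – December 31, 2026: 131 days × 258 tonnes/day = 33,798 tonnes at £3.41/tonne → £115,251.18

£222,042.54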